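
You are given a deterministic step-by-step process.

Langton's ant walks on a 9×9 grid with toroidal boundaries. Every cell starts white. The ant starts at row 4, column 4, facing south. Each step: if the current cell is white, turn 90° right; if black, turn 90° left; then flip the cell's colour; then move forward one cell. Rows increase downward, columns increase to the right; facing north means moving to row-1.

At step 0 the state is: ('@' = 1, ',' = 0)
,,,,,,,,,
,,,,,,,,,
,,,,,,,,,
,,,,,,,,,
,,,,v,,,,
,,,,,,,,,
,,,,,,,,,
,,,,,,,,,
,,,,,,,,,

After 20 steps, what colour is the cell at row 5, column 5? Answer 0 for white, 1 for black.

k=0  ,,,,,,,,,
,,,,,,,,,
,,,,,,,,,
,,,,,,,,,
,,,,v,,,,
,,,,,,,,,
,,,,,,,,,
,,,,,,,,,
,,,,,,,,,
k=1  ,,,,,,,,,
,,,,,,,,,
,,,,,,,,,
,,,,,,,,,
,,,<@,,,,
,,,,,,,,,
,,,,,,,,,
,,,,,,,,,
,,,,,,,,,
k=2  ,,,,,,,,,
,,,,,,,,,
,,,,,,,,,
,,,^,,,,,
,,,@@,,,,
,,,,,,,,,
,,,,,,,,,
,,,,,,,,,
,,,,,,,,,
k=3  ,,,,,,,,,
,,,,,,,,,
,,,,,,,,,
,,,@>,,,,
,,,@@,,,,
,,,,,,,,,
,,,,,,,,,
,,,,,,,,,
,,,,,,,,,
k=4  ,,,,,,,,,
,,,,,,,,,
,,,,,,,,,
,,,@@,,,,
,,,@v,,,,
,,,,,,,,,
,,,,,,,,,
,,,,,,,,,
,,,,,,,,,
k=5  ,,,,,,,,,
,,,,,,,,,
,,,,,,,,,
,,,@@,,,,
,,,@,>,,,
,,,,,,,,,
,,,,,,,,,
,,,,,,,,,
,,,,,,,,,
k=6  ,,,,,,,,,
,,,,,,,,,
,,,,,,,,,
,,,@@,,,,
,,,@,@,,,
,,,,,v,,,
,,,,,,,,,
,,,,,,,,,
,,,,,,,,,
k=7  ,,,,,,,,,
,,,,,,,,,
,,,,,,,,,
,,,@@,,,,
,,,@,@,,,
,,,,<@,,,
,,,,,,,,,
,,,,,,,,,
,,,,,,,,,
k=8  ,,,,,,,,,
,,,,,,,,,
,,,,,,,,,
,,,@@,,,,
,,,@^@,,,
,,,,@@,,,
,,,,,,,,,
,,,,,,,,,
,,,,,,,,,
k=9  ,,,,,,,,,
,,,,,,,,,
,,,,,,,,,
,,,@@,,,,
,,,@@>,,,
,,,,@@,,,
,,,,,,,,,
,,,,,,,,,
,,,,,,,,,
k=10  ,,,,,,,,,
,,,,,,,,,
,,,,,,,,,
,,,@@^,,,
,,,@@,,,,
,,,,@@,,,
,,,,,,,,,
,,,,,,,,,
,,,,,,,,,
k=11  ,,,,,,,,,
,,,,,,,,,
,,,,,,,,,
,,,@@@>,,
,,,@@,,,,
,,,,@@,,,
,,,,,,,,,
,,,,,,,,,
,,,,,,,,,
k=12  ,,,,,,,,,
,,,,,,,,,
,,,,,,,,,
,,,@@@@,,
,,,@@,v,,
,,,,@@,,,
,,,,,,,,,
,,,,,,,,,
,,,,,,,,,
k=13  ,,,,,,,,,
,,,,,,,,,
,,,,,,,,,
,,,@@@@,,
,,,@@<@,,
,,,,@@,,,
,,,,,,,,,
,,,,,,,,,
,,,,,,,,,
k=14  ,,,,,,,,,
,,,,,,,,,
,,,,,,,,,
,,,@@^@,,
,,,@@@@,,
,,,,@@,,,
,,,,,,,,,
,,,,,,,,,
,,,,,,,,,
k=15  ,,,,,,,,,
,,,,,,,,,
,,,,,,,,,
,,,@<,@,,
,,,@@@@,,
,,,,@@,,,
,,,,,,,,,
,,,,,,,,,
,,,,,,,,,
k=16  ,,,,,,,,,
,,,,,,,,,
,,,,,,,,,
,,,@,,@,,
,,,@v@@,,
,,,,@@,,,
,,,,,,,,,
,,,,,,,,,
,,,,,,,,,
k=17  ,,,,,,,,,
,,,,,,,,,
,,,,,,,,,
,,,@,,@,,
,,,@,>@,,
,,,,@@,,,
,,,,,,,,,
,,,,,,,,,
,,,,,,,,,
k=18  ,,,,,,,,,
,,,,,,,,,
,,,,,,,,,
,,,@,^@,,
,,,@,,@,,
,,,,@@,,,
,,,,,,,,,
,,,,,,,,,
,,,,,,,,,
k=19  ,,,,,,,,,
,,,,,,,,,
,,,,,,,,,
,,,@,@>,,
,,,@,,@,,
,,,,@@,,,
,,,,,,,,,
,,,,,,,,,
,,,,,,,,,
k=20  ,,,,,,,,,
,,,,,,,,,
,,,,,,^,,
,,,@,@,,,
,,,@,,@,,
,,,,@@,,,
,,,,,,,,,
,,,,,,,,,
,,,,,,,,,

1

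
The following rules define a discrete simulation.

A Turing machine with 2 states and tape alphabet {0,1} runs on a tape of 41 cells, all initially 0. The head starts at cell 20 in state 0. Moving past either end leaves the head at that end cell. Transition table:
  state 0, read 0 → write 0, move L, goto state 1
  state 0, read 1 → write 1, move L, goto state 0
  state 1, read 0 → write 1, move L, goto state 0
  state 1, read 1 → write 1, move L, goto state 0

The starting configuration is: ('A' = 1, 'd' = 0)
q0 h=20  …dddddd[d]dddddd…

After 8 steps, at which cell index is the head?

12

step 0: q0 h=20  …dddddd[d]dddddd…
step 1: q1 h=19  …dddddd[d]dddddd…
step 2: q0 h=18  …dddddd[d]Addddd…
step 3: q1 h=17  …dddddd[d]dAdddd…
step 4: q0 h=16  …dddddd[d]AdAddd…
step 5: q1 h=15  …dddddd[d]dAdAdd…
step 6: q0 h=14  …dddddd[d]AdAdAd…
step 7: q1 h=13  …dddddd[d]dAdAdA…
step 8: q0 h=12  …dddddd[d]AdAdAd…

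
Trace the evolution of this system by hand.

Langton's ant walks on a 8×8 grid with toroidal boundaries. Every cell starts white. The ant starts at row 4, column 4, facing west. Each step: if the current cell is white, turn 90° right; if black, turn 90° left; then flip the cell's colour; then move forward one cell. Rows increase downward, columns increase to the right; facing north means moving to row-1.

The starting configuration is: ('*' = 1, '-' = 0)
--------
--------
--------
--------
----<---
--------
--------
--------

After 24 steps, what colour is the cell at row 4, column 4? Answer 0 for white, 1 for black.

[0] --------
--------
--------
--------
----<---
--------
--------
--------
[1] --------
--------
--------
----^---
----*---
--------
--------
--------
[2] --------
--------
--------
----*>--
----*---
--------
--------
--------
[3] --------
--------
--------
----**--
----*v--
--------
--------
--------
[4] --------
--------
--------
----**--
----<*--
--------
--------
--------
[5] --------
--------
--------
----**--
-----*--
----v---
--------
--------
[6] --------
--------
--------
----**--
-----*--
---<*---
--------
--------
[7] --------
--------
--------
----**--
---^-*--
---**---
--------
--------
[8] --------
--------
--------
----**--
---*>*--
---**---
--------
--------
[9] --------
--------
--------
----**--
---***--
---*v---
--------
--------
[10] --------
--------
--------
----**--
---***--
---*->--
--------
--------
[11] --------
--------
--------
----**--
---***--
---*-*--
-----v--
--------
[12] --------
--------
--------
----**--
---***--
---*-*--
----<*--
--------
[13] --------
--------
--------
----**--
---***--
---*^*--
----**--
--------
[14] --------
--------
--------
----**--
---***--
---**>--
----**--
--------
[15] --------
--------
--------
----**--
---**^--
---**---
----**--
--------
[16] --------
--------
--------
----**--
---*<---
---**---
----**--
--------
[17] --------
--------
--------
----**--
---*----
---*v---
----**--
--------
[18] --------
--------
--------
----**--
---*----
---*->--
----**--
--------
[19] --------
--------
--------
----**--
---*----
---*-*--
----*v--
--------
[20] --------
--------
--------
----**--
---*----
---*-*--
----*->-
--------
[21] --------
--------
--------
----**--
---*----
---*-*--
----*-*-
------v-
[22] --------
--------
--------
----**--
---*----
---*-*--
----*-*-
-----<*-
[23] --------
--------
--------
----**--
---*----
---*-*--
----*^*-
-----**-
[24] --------
--------
--------
----**--
---*----
---*-*--
----**>-
-----**-

0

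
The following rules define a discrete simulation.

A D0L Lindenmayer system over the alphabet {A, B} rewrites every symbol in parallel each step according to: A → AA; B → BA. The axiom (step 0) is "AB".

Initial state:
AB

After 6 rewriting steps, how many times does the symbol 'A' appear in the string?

gen 0: AB
gen 1: AABA
gen 2: AAAABAAA
gen 3: AAAAAAAABAAAAAAA
gen 4: AAAAAAAAAAAAAAAABAAAAAAAAAAAAAAA
gen 5: AAAAAAAAAAAAAAAAAAAAAAAAAAAAAAAABAAAAAAAAAAAAAAAAAAAAAAAAAAAAAAA
gen 6: AAAAAAAAAAAAAAAAAAAAAAAAAAAAAAAAAAAAAAAAAAAAAAAAAAAAAAAAAA…AAAAAAAAAAAAAAAAAAAAAAAAAAAAAAAAAAAAAAAAAAAAAAAAAAAAAAAAAA  (len 128)

127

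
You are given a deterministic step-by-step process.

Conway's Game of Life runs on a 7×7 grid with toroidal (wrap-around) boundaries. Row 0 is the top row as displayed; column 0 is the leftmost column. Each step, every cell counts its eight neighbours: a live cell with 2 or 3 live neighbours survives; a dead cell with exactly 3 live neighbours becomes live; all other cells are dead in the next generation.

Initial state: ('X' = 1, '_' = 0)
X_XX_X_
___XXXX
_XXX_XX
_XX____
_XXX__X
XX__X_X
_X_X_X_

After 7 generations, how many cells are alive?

0) X_XX_X_
___XXXX
_XXX_XX
_XX____
_XXX__X
XX__X_X
_X_X_X_
1) XX_____
_______
_X____X
____XXX
___X_XX
____X_X
___X_X_
2) _______
_X_____
X_____X
____X__
X__X___
___X__X
X___XXX
3) X____XX
X______
X______
X_____X
___XX__
___X___
X___XXX
4) _X__X__
XX_____
XX_____
X_____X
___XX__
___X__X
X___X__
5) _X_____
__X____
_______
XX____X
X__XXXX
___X_X_
X__XXX_
6) _XXXX__
_______
XX_____
_X__X__
_XXX___
X_X____
__XX_XX
7) _X__XX_
X__X___
XX_____
___X___
X__X___
X___X_X
X____XX

16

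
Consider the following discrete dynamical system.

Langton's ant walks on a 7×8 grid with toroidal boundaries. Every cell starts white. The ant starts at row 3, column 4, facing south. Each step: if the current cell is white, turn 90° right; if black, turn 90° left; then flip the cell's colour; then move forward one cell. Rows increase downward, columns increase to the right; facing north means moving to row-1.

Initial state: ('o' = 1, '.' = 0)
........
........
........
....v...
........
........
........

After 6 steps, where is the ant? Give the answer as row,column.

k=0  ........
........
........
....v...
........
........
........
k=1  ........
........
........
...<o...
........
........
........
k=2  ........
........
...^....
...oo...
........
........
........
k=3  ........
........
...o>...
...oo...
........
........
........
k=4  ........
........
...oo...
...ov...
........
........
........
k=5  ........
........
...oo...
...o.>..
........
........
........
k=6  ........
........
...oo...
...o.o..
.....v..
........
........

4,5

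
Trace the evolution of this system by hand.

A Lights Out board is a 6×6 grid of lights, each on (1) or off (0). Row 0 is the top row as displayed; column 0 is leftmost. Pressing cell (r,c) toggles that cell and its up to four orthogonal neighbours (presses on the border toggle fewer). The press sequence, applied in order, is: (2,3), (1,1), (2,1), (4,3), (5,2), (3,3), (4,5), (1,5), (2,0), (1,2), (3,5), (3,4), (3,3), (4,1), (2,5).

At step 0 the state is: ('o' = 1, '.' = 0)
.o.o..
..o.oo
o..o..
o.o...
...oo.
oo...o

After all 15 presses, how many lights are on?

0) .o.o..
..o.oo
o..o..
o.o...
...oo.
oo...o
1) .o.o..
..oooo
o.o.o.
o.oo..
...oo.
oo...o
2) ...o..
oo.ooo
ooo.o.
o.oo..
...oo.
oo...o
3) ...o..
o..ooo
....o.
oooo..
...oo.
oo...o
4) ...o..
o..ooo
....o.
ooo...
..o...
oo.o.o
5) ...o..
o..ooo
....o.
ooo...
......
o.o..o
6) ...o..
o..ooo
...oo.
oo.oo.
...o..
o.o..o
7) ...o..
o..ooo
...oo.
oo.ooo
...ooo
o.o...
8) ...o.o
o..o..
...ooo
oo.ooo
...ooo
o.o...
9) ...o.o
...o..
oo.ooo
.o.ooo
...ooo
o.o...
10) ..oo.o
.oo...
oooooo
.o.ooo
...ooo
o.o...
11) ..oo.o
.oo...
ooooo.
.o.o..
...oo.
o.o...
12) ..oo.o
.oo...
oooo..
.o..oo
...o..
o.o...
13) ..oo.o
.oo...
ooo...
.ooo.o
......
o.o...
14) ..oo.o
.oo...
ooo...
..oo.o
ooo...
ooo...
15) ..oo.o
.oo..o
ooo.oo
..oo..
ooo...
ooo...

19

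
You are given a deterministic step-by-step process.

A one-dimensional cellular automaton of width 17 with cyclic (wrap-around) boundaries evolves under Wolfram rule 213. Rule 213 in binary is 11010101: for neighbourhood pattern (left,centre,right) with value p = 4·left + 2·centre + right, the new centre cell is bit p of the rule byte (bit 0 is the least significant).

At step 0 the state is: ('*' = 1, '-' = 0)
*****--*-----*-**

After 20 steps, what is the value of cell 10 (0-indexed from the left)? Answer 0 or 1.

gen 0: *****--*-----*-**
gen 1: ******-*****-*--*
gen 2: ******--****-**--
gen 3: -******--***--**-
gen 4: --******--***--**
gen 5: *--******--***--*
gen 6: **--******--***--
gen 7: -**--******--***-
gen 8: --**--******--***
gen 9: *--**--******--**
gen 10: **--**--******--*
gen 11: ***--**--******--
gen 12: -***--**--******-
gen 13: --***--**--******
gen 14: *--***--**--*****
gen 15: **--***--**--****
gen 16: ***--***--**--***
gen 17: ****--***--**--**
gen 18: *****--***--**--*
gen 19: ******--***--**--
gen 20: -******--***--**-

1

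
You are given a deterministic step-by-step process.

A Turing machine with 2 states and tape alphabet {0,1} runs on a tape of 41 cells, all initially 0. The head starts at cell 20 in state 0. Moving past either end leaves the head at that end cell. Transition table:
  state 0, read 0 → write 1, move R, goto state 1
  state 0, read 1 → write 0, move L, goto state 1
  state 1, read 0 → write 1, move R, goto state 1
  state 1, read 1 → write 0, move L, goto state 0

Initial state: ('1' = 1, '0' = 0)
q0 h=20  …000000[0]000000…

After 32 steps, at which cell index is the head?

step 0: q0 h=20  …000000[0]000000…
step 1: q1 h=21  …000001[0]000000…
step 2: q1 h=22  …000011[0]000000…
step 3: q1 h=23  …000111[0]000000…
step 4: q1 h=24  …001111[0]000000…
step 5: q1 h=25  …011111[0]000000…
step 6: q1 h=26  …111111[0]000000…
step 7: q1 h=27  …111111[0]000000…
step 8: q1 h=28  …111111[0]000000…
step 9: q1 h=29  …111111[0]000000…
step 10: q1 h=30  …111111[0]000000…
step 11: q1 h=31  …111111[0]000000…
step 12: q1 h=32  …111111[0]000000…
step 13: q1 h=33  …111111[0]000000…
step 14: q1 h=34  …111111[0]000000|
step 15: q1 h=35  …111111[0]00000|
step 16: q1 h=36  …111111[0]0000|
step 17: q1 h=37  …111111[0]000|
step 18: q1 h=38  …111111[0]00|
step 19: q1 h=39  …111111[0]0|
step 20: q1 h=40  …111111[0]|
step 21: q1 h=40  …111111[1]|
step 22: q0 h=39  …111111[1]0|
step 23: q1 h=38  …111111[1]00|
step 24: q0 h=37  …111111[1]000|
step 25: q1 h=36  …111111[1]0000|
step 26: q0 h=35  …111111[1]00000|
step 27: q1 h=34  …111111[1]000000|
step 28: q0 h=33  …111111[1]000000…
step 29: q1 h=32  …111111[1]000000…
step 30: q0 h=31  …111111[1]000000…
step 31: q1 h=30  …111111[1]000000…
step 32: q0 h=29  …111111[1]000000…

29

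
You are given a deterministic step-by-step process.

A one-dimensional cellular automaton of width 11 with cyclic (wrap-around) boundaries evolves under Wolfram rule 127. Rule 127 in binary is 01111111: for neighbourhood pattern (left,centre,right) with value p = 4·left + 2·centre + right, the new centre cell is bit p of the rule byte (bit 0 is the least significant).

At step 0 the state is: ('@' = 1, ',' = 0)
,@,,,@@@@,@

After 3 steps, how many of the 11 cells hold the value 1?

9

[0] ,@,,,@@@@,@
[1] @@@@@@,,@@@
[2] ,,,,,@@@@,,
[3] @@@@@@,,@@@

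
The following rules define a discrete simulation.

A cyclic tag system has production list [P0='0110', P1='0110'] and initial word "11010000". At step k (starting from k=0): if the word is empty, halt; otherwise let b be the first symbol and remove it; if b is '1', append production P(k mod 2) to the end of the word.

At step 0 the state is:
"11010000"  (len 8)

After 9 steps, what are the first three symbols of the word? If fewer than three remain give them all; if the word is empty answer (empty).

step 0: "11010000"  (len 8)
step 1: "10100000110"  (len 11)
step 2: "01000001100110"  (len 14)
step 3: "1000001100110"  (len 13)
step 4: "0000011001100110"  (len 16)
step 5: "000011001100110"  (len 15)
step 6: "00011001100110"  (len 14)
step 7: "0011001100110"  (len 13)
step 8: "011001100110"  (len 12)
step 9: "11001100110"  (len 11)

110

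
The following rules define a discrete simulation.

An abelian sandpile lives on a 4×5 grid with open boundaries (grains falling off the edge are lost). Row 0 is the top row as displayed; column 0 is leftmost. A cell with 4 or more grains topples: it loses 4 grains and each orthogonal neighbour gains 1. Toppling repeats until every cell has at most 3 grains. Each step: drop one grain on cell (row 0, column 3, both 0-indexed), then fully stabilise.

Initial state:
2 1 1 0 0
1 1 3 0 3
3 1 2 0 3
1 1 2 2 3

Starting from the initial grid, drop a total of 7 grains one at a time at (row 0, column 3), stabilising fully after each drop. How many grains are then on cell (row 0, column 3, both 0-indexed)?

0) 2 1 1 0 0
1 1 3 0 3
3 1 2 0 3
1 1 2 2 3
1) 2 1 1 1 0
1 1 3 0 3
3 1 2 0 3
1 1 2 2 3
2) 2 1 1 2 0
1 1 3 0 3
3 1 2 0 3
1 1 2 2 3
3) 2 1 1 3 0
1 1 3 0 3
3 1 2 0 3
1 1 2 2 3
4) 2 1 2 0 1
1 1 3 1 3
3 1 2 0 3
1 1 2 2 3
5) 2 1 2 1 1
1 1 3 1 3
3 1 2 0 3
1 1 2 2 3
6) 2 1 2 2 1
1 1 3 1 3
3 1 2 0 3
1 1 2 2 3
7) 2 1 2 3 1
1 1 3 1 3
3 1 2 0 3
1 1 2 2 3

3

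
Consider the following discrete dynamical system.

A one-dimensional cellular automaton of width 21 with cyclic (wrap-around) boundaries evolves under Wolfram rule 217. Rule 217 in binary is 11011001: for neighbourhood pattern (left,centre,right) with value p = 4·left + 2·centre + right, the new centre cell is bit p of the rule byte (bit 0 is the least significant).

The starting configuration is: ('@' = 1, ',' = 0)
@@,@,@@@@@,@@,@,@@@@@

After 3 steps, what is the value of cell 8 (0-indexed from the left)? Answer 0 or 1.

1

step 0: @@,@,@@@@@,@@,@,@@@@@
step 1: @@,,,@@@@@,@@,,,@@@@@
step 2: @@@@,@@@@@,@@@@,@@@@@
step 3: @@@@,@@@@@,@@@@,@@@@@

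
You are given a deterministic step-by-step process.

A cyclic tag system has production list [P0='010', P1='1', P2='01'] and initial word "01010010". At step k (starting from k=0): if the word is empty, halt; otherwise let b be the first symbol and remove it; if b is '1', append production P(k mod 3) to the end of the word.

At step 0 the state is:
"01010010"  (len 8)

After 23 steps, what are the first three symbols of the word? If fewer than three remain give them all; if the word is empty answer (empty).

t=0: "01010010"  (len 8)
t=1: "1010010"  (len 7)
t=2: "0100101"  (len 7)
t=3: "100101"  (len 6)
t=4: "00101010"  (len 8)
t=5: "0101010"  (len 7)
t=6: "101010"  (len 6)
t=7: "01010010"  (len 8)
t=8: "1010010"  (len 7)
t=9: "01001001"  (len 8)
t=10: "1001001"  (len 7)
t=11: "0010011"  (len 7)
t=12: "010011"  (len 6)
t=13: "10011"  (len 5)
t=14: "00111"  (len 5)
t=15: "0111"  (len 4)
t=16: "111"  (len 3)
t=17: "111"  (len 3)
t=18: "1101"  (len 4)
t=19: "101010"  (len 6)
t=20: "010101"  (len 6)
t=21: "10101"  (len 5)
t=22: "0101010"  (len 7)
t=23: "101010"  (len 6)

101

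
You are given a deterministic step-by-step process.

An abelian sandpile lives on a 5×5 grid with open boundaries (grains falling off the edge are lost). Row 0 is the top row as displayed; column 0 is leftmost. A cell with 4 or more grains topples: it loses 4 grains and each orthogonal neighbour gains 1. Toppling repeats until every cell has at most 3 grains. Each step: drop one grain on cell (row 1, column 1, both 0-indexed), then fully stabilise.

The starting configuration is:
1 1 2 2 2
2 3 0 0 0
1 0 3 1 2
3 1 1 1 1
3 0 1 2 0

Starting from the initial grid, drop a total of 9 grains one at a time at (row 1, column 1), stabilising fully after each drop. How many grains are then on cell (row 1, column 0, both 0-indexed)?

1

t=0: 1 1 2 2 2
2 3 0 0 0
1 0 3 1 2
3 1 1 1 1
3 0 1 2 0
t=1: 1 2 2 2 2
3 0 1 0 0
1 1 3 1 2
3 1 1 1 1
3 0 1 2 0
t=2: 1 2 2 2 2
3 1 1 0 0
1 1 3 1 2
3 1 1 1 1
3 0 1 2 0
t=3: 1 2 2 2 2
3 2 1 0 0
1 1 3 1 2
3 1 1 1 1
3 0 1 2 0
t=4: 1 2 2 2 2
3 3 1 0 0
1 1 3 1 2
3 1 1 1 1
3 0 1 2 0
t=5: 2 3 2 2 2
0 1 2 0 0
2 2 3 1 2
3 1 1 1 1
3 0 1 2 0
t=6: 2 3 2 2 2
0 2 2 0 0
2 2 3 1 2
3 1 1 1 1
3 0 1 2 0
t=7: 2 3 2 2 2
0 3 2 0 0
2 2 3 1 2
3 1 1 1 1
3 0 1 2 0
t=8: 3 0 3 2 2
1 1 3 0 0
2 3 3 1 2
3 1 1 1 1
3 0 1 2 0
t=9: 3 0 3 2 2
1 2 3 0 0
2 3 3 1 2
3 1 1 1 1
3 0 1 2 0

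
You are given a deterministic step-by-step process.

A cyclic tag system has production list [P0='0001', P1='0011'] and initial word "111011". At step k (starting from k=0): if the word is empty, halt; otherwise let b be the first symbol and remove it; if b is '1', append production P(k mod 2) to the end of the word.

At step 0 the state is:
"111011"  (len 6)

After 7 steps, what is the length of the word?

t=0: "111011"  (len 6)
t=1: "110110001"  (len 9)
t=2: "101100010011"  (len 12)
t=3: "011000100110001"  (len 15)
t=4: "11000100110001"  (len 14)
t=5: "10001001100010001"  (len 17)
t=6: "00010011000100010011"  (len 20)
t=7: "0010011000100010011"  (len 19)

19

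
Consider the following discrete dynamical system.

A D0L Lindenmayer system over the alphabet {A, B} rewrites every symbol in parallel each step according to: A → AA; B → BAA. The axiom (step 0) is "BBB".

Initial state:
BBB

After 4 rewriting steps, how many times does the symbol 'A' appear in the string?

step 0: BBB
step 1: BAABAABAA
step 2: BAAAAAABAAAAAABAAAAAA
step 3: BAAAAAAAAAAAAAABAAAAAAAAAAAAAABAAAAAAAAAAAAAA
step 4: BAAAAAAAAAAAAAAAAAAAAAAAAAAAAAABAAAAAAAAAAAAAAAAAAAAAAAAAAAAAABAAAAAAAAAAAAAAAAAAAAAAAAAAAAAA

90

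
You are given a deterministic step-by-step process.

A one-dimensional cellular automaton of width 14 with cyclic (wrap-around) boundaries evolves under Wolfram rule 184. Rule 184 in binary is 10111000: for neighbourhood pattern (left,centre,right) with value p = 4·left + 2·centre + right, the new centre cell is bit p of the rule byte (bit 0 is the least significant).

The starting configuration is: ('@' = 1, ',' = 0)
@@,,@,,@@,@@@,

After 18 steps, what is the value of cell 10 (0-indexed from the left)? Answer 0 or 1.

gen 0: @@,,@,,@@,@@@,
gen 1: @,@,,@,@,@@@,@
gen 2: ,@,@,,@,@@@,@@
gen 3: @,@,@,,@@@,@@,
gen 4: ,@,@,@,@@,@@,@
gen 5: @,@,@,@@,@@,@,
gen 6: ,@,@,@@,@@,@,@
gen 7: @,@,@@,@@,@,@,
gen 8: ,@,@@,@@,@,@,@
gen 9: @,@@,@@,@,@,@,
gen 10: ,@@,@@,@,@,@,@
gen 11: @@,@@,@,@,@,@,
gen 12: @,@@,@,@,@,@,@
gen 13: ,@@,@,@,@,@,@@
gen 14: @@,@,@,@,@,@@,
gen 15: @,@,@,@,@,@@,@
gen 16: ,@,@,@,@,@@,@@
gen 17: @,@,@,@,@@,@@,
gen 18: ,@,@,@,@@,@@,@

1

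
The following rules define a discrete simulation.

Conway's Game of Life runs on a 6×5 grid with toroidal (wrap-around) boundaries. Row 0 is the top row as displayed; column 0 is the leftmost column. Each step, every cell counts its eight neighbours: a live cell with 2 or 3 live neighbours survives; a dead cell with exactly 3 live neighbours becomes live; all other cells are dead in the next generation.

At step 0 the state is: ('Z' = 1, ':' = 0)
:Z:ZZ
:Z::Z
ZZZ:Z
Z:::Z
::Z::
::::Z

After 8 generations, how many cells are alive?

18

t=0: :Z:ZZ
:Z::Z
ZZZ:Z
Z:::Z
::Z::
::::Z
t=1: ::ZZZ
:::::
::Z::
::Z:Z
Z::ZZ
Z:Z:Z
t=2: ZZZ:Z
::Z::
:::Z:
ZZZ:Z
::Z::
::Z::
t=3: Z:Z::
Z:Z:Z
Z::ZZ
ZZZ:Z
Z:Z::
Z:Z::
t=4: Z:Z::
::Z::
:::::
::Z::
::Z::
Z:ZZZ
t=5: Z:Z::
:Z:::
:::::
:::::
::Z:Z
Z:Z:Z
t=6: Z:ZZZ
:Z:::
:::::
:::::
ZZ::Z
Z:Z:Z
t=7: ::Z::
ZZZZZ
:::::
Z::::
:Z:ZZ
::Z::
t=8: Z:::Z
ZZZZZ
::ZZ:
Z:::Z
ZZZZZ
:ZZ::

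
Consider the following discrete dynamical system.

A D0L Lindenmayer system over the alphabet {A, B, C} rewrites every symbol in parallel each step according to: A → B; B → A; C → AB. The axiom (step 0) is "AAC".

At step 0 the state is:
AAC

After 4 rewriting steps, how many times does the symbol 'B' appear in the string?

[0] AAC
[1] BBAB
[2] AABA
[3] BBAB
[4] AABA

1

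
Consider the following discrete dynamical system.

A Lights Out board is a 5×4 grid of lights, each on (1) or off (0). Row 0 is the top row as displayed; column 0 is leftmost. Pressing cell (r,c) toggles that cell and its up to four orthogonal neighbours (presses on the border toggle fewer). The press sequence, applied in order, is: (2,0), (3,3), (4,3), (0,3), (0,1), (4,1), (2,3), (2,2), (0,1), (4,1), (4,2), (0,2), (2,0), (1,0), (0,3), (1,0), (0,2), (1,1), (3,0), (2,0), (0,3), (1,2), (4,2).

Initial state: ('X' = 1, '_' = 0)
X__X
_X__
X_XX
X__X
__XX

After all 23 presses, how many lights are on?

11

gen 0: X__X
_X__
X_XX
X__X
__XX
gen 1: X__X
XX__
_XXX
___X
__XX
gen 2: X__X
XX__
_XX_
__X_
__X_
gen 3: X__X
XX__
_XX_
__XX
___X
gen 4: X_X_
XX_X
_XX_
__XX
___X
gen 5: _X__
X__X
_XX_
__XX
___X
gen 6: _X__
X__X
_XX_
_XXX
XXXX
gen 7: _X__
X___
_X_X
_XX_
XXXX
gen 8: _X__
X_X_
__X_
_X__
XXXX
gen 9: X_X_
XXX_
__X_
_X__
XXXX
gen 10: X_X_
XXX_
__X_
____
___X
gen 11: X_X_
XXX_
__X_
__X_
_XX_
gen 12: XX_X
XX__
__X_
__X_
_XX_
gen 13: XX_X
_X__
XXX_
X_X_
_XX_
gen 14: _X_X
X___
_XX_
X_X_
_XX_
gen 15: _XX_
X__X
_XX_
X_X_
_XX_
gen 16: XXX_
_X_X
XXX_
X_X_
_XX_
gen 17: X__X
_XXX
XXX_
X_X_
_XX_
gen 18: XX_X
X__X
X_X_
X_X_
_XX_
gen 19: XX_X
X__X
__X_
_XX_
XXX_
gen 20: XX_X
___X
XXX_
XXX_
XXX_
gen 21: XXX_
____
XXX_
XXX_
XXX_
gen 22: XX__
_XXX
XX__
XXX_
XXX_
gen 23: XX__
_XXX
XX__
XX__
X__X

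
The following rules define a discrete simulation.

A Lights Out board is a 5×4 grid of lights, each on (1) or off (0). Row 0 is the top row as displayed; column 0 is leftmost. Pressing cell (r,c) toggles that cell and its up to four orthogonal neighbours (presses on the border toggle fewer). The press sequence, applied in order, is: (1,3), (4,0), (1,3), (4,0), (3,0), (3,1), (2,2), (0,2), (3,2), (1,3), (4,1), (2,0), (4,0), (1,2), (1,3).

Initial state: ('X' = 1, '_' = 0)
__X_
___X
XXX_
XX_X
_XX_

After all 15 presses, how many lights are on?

13

gen 0: __X_
___X
XXX_
XX_X
_XX_
gen 1: __XX
__X_
XXXX
XX_X
_XX_
gen 2: __XX
__X_
XXXX
_X_X
X_X_
gen 3: __X_
___X
XXX_
_X_X
X_X_
gen 4: __X_
___X
XXX_
XX_X
_XX_
gen 5: __X_
___X
_XX_
___X
XXX_
gen 6: __X_
___X
__X_
XXXX
X_X_
gen 7: __X_
__XX
_X_X
XX_X
X_X_
gen 8: _X_X
___X
_X_X
XX_X
X_X_
gen 9: _X_X
___X
_XXX
X_X_
X___
gen 10: _X__
__X_
_XX_
X_X_
X___
gen 11: _X__
__X_
_XX_
XXX_
_XX_
gen 12: _X__
X_X_
X_X_
_XX_
_XX_
gen 13: _X__
X_X_
X_X_
XXX_
X_X_
gen 14: _XX_
XX_X
X___
XXX_
X_X_
gen 15: _XXX
XXX_
X__X
XXX_
X_X_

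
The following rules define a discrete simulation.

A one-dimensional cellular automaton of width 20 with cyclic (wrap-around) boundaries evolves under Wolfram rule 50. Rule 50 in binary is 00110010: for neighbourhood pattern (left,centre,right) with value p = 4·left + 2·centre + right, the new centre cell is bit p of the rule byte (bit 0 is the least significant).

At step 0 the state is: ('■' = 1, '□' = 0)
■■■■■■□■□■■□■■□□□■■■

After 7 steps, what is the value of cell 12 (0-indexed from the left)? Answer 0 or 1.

0

0) ■■■■■■□■□■■□■■□□□■■■
1) □□□□□□■□■□□■□□■□■□□□
2) □□□□□■□■□■■□■■□■□■□□
3) □□□□■□■□■□□■□□■□■□■□
4) □□□■□■□■□■■□■■□■□■□■
5) ■□■□■□■□■□□■□□■□■□■□
6) □■□■□■□■□■■□■■□■□■□■
7) ■□■□■□■□■□□■□□■□■□■□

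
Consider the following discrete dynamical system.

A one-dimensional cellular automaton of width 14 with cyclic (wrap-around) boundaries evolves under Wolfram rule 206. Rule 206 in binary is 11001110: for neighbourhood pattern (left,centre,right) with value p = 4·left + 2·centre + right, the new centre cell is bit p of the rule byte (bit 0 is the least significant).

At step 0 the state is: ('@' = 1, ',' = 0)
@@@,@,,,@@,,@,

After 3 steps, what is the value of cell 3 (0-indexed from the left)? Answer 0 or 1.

0

step 0: @@@,@,,,@@,,@,
step 1: @@@,@,,@@@,@@,
step 2: @@@,@,@@@@,@@,
step 3: @@@,@,@@@@,@@,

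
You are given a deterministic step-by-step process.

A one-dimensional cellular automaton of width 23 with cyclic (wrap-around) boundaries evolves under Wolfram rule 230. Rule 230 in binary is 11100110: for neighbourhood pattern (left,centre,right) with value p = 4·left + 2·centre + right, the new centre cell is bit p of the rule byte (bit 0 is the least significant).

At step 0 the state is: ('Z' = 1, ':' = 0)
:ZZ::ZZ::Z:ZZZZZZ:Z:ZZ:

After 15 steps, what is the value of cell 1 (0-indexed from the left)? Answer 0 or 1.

1

[0] :ZZ::ZZ::Z:ZZZZZZ:Z:ZZ:
[1] Z:Z:Z:Z:ZZZ:ZZZZZZZZ:Z:
[2] ZZZZZZZZ:ZZZ:ZZZZZZZZZZ
[3] ZZZZZZZZZ:ZZZ:ZZZZZZZZZ
[4] ZZZZZZZZZZ:ZZZ:ZZZZZZZZ
[5] ZZZZZZZZZZZ:ZZZ:ZZZZZZZ
[6] ZZZZZZZZZZZZ:ZZZ:ZZZZZZ
[7] ZZZZZZZZZZZZZ:ZZZ:ZZZZZ
[8] ZZZZZZZZZZZZZZ:ZZZ:ZZZZ
[9] ZZZZZZZZZZZZZZZ:ZZZ:ZZZ
[10] ZZZZZZZZZZZZZZZZ:ZZZ:ZZ
[11] ZZZZZZZZZZZZZZZZZ:ZZZ:Z
[12] ZZZZZZZZZZZZZZZZZZ:ZZZ:
[13] :ZZZZZZZZZZZZZZZZZZ:ZZZ
[14] Z:ZZZZZZZZZZZZZZZZZZ:ZZ
[15] ZZ:ZZZZZZZZZZZZZZZZZZ:Z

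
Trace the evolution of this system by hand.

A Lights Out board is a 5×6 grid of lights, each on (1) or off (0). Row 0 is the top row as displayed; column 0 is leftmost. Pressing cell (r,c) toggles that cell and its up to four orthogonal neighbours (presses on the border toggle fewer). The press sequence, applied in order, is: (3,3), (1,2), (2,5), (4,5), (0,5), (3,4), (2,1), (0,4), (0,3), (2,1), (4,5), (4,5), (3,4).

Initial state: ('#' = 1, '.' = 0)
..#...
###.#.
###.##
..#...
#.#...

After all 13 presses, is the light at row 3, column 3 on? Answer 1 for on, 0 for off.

0) ..#...
###.#.
###.##
..#...
#.#...
1) ..#...
###.#.
######
...##.
#.##..
2) ......
#..##.
##.###
...##.
#.##..
3) ......
#..###
##.#..
...###
#.##..
4) ......
#..###
##.#..
...##.
#.####
5) ....##
#..##.
##.#..
...##.
#.####
6) ....##
#..##.
##.##.
.....#
#.##.#
7) ....##
##.##.
..###.
.#...#
#.##.#
8) ...#..
##.#..
..###.
.#...#
#.##.#
9) ..#.#.
##....
..###.
.#...#
#.##.#
10) ..#.#.
#.....
##.##.
.....#
#.##.#
11) ..#.#.
#.....
##.##.
......
#.###.
12) ..#.#.
#.....
##.##.
.....#
#.##.#
13) ..#.#.
#.....
##.#..
...##.
#.####

1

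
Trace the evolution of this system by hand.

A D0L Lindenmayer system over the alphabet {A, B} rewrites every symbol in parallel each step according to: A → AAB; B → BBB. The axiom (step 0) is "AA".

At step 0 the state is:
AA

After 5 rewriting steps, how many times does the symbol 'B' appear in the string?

422

t=0: AA
t=1: AABAAB
t=2: AABAABBBBAABAABBBB
t=3: AABAABBBBAABAABBBBBBBBBBBBBAABAABBBBAABAABBBBBBBBBBBBB
t=4: AABAABBBBAABAABBBBBBBBBBBBBAABAABBBBAABAABBBBBBBBBBBBBBBBB…BBBBAABAABBBBAABAABBBBBBBBBBBBBBBBBBBBBBBBBBBBBBBBBBBBBBBB  (len 162)
t=5: AABAABBBBAABAABBBBBBBBBBBBBAABAABBBBAABAABBBBBBBBBBBBBBBBB…BBBBBBBBBBBBBBBBBBBBBBBBBBBBBBBBBBBBBBBBBBBBBBBBBBBBBBBBBB  (len 486)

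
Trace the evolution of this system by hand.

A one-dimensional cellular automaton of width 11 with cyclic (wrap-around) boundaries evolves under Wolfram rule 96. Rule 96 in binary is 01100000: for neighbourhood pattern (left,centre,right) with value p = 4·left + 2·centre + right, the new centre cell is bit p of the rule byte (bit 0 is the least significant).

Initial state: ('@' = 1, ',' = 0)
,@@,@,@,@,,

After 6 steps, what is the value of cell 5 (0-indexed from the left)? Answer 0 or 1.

0

step 0: ,@@,@,@,@,,
step 1: ,,@@,@,@,,,
step 2: ,,,@@,@,,,,
step 3: ,,,,@@,,,,,
step 4: ,,,,,@,,,,,
step 5: ,,,,,,,,,,,
step 6: ,,,,,,,,,,,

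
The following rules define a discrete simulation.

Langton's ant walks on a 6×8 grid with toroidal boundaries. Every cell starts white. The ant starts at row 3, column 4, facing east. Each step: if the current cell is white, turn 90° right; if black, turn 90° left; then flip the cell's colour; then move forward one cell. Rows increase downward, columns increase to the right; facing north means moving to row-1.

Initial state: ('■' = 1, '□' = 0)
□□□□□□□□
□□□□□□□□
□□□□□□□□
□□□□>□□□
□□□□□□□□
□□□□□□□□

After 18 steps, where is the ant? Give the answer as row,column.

2,3

0) □□□□□□□□
□□□□□□□□
□□□□□□□□
□□□□>□□□
□□□□□□□□
□□□□□□□□
1) □□□□□□□□
□□□□□□□□
□□□□□□□□
□□□□■□□□
□□□□v□□□
□□□□□□□□
2) □□□□□□□□
□□□□□□□□
□□□□□□□□
□□□□■□□□
□□□<■□□□
□□□□□□□□
3) □□□□□□□□
□□□□□□□□
□□□□□□□□
□□□^■□□□
□□□■■□□□
□□□□□□□□
4) □□□□□□□□
□□□□□□□□
□□□□□□□□
□□□■>□□□
□□□■■□□□
□□□□□□□□
5) □□□□□□□□
□□□□□□□□
□□□□^□□□
□□□■□□□□
□□□■■□□□
□□□□□□□□
6) □□□□□□□□
□□□□□□□□
□□□□■>□□
□□□■□□□□
□□□■■□□□
□□□□□□□□
7) □□□□□□□□
□□□□□□□□
□□□□■■□□
□□□■□v□□
□□□■■□□□
□□□□□□□□
8) □□□□□□□□
□□□□□□□□
□□□□■■□□
□□□■<■□□
□□□■■□□□
□□□□□□□□
9) □□□□□□□□
□□□□□□□□
□□□□^■□□
□□□■■■□□
□□□■■□□□
□□□□□□□□
10) □□□□□□□□
□□□□□□□□
□□□<□■□□
□□□■■■□□
□□□■■□□□
□□□□□□□□
11) □□□□□□□□
□□□^□□□□
□□□■□■□□
□□□■■■□□
□□□■■□□□
□□□□□□□□
12) □□□□□□□□
□□□■>□□□
□□□■□■□□
□□□■■■□□
□□□■■□□□
□□□□□□□□
13) □□□□□□□□
□□□■■□□□
□□□■v■□□
□□□■■■□□
□□□■■□□□
□□□□□□□□
14) □□□□□□□□
□□□■■□□□
□□□<■■□□
□□□■■■□□
□□□■■□□□
□□□□□□□□
15) □□□□□□□□
□□□■■□□□
□□□□■■□□
□□□v■■□□
□□□■■□□□
□□□□□□□□
16) □□□□□□□□
□□□■■□□□
□□□□■■□□
□□□□>■□□
□□□■■□□□
□□□□□□□□
17) □□□□□□□□
□□□■■□□□
□□□□^■□□
□□□□□■□□
□□□■■□□□
□□□□□□□□
18) □□□□□□□□
□□□■■□□□
□□□<□■□□
□□□□□■□□
□□□■■□□□
□□□□□□□□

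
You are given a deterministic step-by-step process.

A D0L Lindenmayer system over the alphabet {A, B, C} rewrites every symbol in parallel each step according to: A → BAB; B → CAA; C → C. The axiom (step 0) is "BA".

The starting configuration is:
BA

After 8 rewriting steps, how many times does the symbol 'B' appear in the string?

1606

[0] BA
[1] CAABAB
[2] CBABBABCAABABCAA
[3] CCAABABCAACAABABCAACBABBABCAABABCAACBABBAB
[4] CCBABBABCAABABCAACBABBABCBABBABCAABABCAACBABBABCCAABABCAACAABABCAACBABBABCAABABCAACBABBABCCAABABCAACAABABCAA
[5] CCCAABABCAACAABABCAACBABBABCAABABCAACBABBABCCAABABCAACAABA…AACAABABCAACCBABBABCAABABCAACBABBABCBABBABCAABABCAACBABBAB  (len 278)
[6] CCCBABBABCAABABCAACBABBABCBABBABCAABABCAACBABBABCCAABABCAA…ABABCAACAABABCAACBABBABCAABABCAACBABBABCCAABABCAACAABABCAA  (len 712)
[7] CCCCAABABCAACAABABCAACBABBABCAABABCAACBABBABCCAABABCAACAAB…AACAABABCAACCBABBABCAABABCAACBABBABCBABBABCAABABCAACBABBAB  (len 1826)
[8] CCCCBABBABCAABABCAACBABBABCBABBABCAABABCAACBABBABCCAABABCA…ABABCAACAABABCAACBABBABCAABABCAACBABBABCCAABABCAACAABABCAA  (len 4676)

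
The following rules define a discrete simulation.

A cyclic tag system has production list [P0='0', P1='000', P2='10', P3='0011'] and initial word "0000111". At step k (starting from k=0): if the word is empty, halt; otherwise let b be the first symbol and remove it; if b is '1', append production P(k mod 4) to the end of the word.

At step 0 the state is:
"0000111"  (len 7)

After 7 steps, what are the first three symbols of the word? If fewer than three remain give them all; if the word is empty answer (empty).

000

[0] "0000111"  (len 7)
[1] "000111"  (len 6)
[2] "00111"  (len 5)
[3] "0111"  (len 4)
[4] "111"  (len 3)
[5] "110"  (len 3)
[6] "10000"  (len 5)
[7] "000010"  (len 6)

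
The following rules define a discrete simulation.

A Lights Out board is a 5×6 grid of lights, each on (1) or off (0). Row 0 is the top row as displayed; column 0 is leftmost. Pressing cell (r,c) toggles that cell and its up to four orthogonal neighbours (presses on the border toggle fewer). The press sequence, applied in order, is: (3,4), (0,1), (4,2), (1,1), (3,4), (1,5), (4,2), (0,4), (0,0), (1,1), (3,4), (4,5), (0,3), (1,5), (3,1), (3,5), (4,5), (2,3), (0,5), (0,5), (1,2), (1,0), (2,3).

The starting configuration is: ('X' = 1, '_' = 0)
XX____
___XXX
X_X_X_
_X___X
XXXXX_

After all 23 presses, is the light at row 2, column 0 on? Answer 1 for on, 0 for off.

0

[0] XX____
___XXX
X_X_X_
_X___X
XXXXX_
[1] XX____
___XXX
X_X___
_X_XX_
XXXX__
[2] __X___
_X_XXX
X_X___
_X_XX_
XXXX__
[3] __X___
_X_XXX
X_X___
_XXXX_
X_____
[4] _XX___
X_XXXX
XXX___
_XXXX_
X_____
[5] _XX___
X_XXXX
XXX_X_
_XX__X
X___X_
[6] _XX__X
X_XX__
XXX_XX
_XX__X
X___X_
[7] _XX__X
X_XX__
XXX_XX
_X___X
XXXXX_
[8] _XXXX_
X_XXX_
XXX_XX
_X___X
XXXXX_
[9] X_XXX_
__XXX_
XXX_XX
_X___X
XXXXX_
[10] XXXXX_
XX_XX_
X_X_XX
_X___X
XXXXX_
[11] XXXXX_
XX_XX_
X_X__X
_X_XX_
XXXX__
[12] XXXXX_
XX_XX_
X_X__X
_X_XXX
XXXXXX
[13] XX____
XX__X_
X_X__X
_X_XXX
XXXXXX
[14] XX___X
XX___X
X_X___
_X_XXX
XXXXXX
[15] XX___X
XX___X
XXX___
X_XXXX
X_XXXX
[16] XX___X
XX___X
XXX__X
X_XX__
X_XXX_
[17] XX___X
XX___X
XXX__X
X_XX_X
X_XX_X
[18] XX___X
XX_X_X
XX_XXX
X_X__X
X_XX_X
[19] XX__X_
XX_X__
XX_XXX
X_X__X
X_XX_X
[20] XX___X
XX_X_X
XX_XXX
X_X__X
X_XX_X
[21] XXX__X
X_X__X
XXXXXX
X_X__X
X_XX_X
[22] _XX__X
_XX__X
_XXXXX
X_X__X
X_XX_X
[23] _XX__X
_XXX_X
_X___X
X_XX_X
X_XX_X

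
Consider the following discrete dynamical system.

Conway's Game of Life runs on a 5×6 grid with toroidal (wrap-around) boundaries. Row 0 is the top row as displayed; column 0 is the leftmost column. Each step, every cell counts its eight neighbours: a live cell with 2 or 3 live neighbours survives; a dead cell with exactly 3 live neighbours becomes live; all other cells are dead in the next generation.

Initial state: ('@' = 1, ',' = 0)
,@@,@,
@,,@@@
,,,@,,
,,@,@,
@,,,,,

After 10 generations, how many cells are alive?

12

[0] ,@@,@,
@,,@@@
,,,@,,
,,@,@,
@,,,,,
[1] ,@@,@,
@@,,,@
,,@,,,
,,,@,,
,,@,,@
[2] ,,@@@,
@,,@,@
@@@,,,
,,@@,,
,@@,@,
[3] @,,,,,
@,,,,@
@,,,@@
@,,,,,
,@,,@,
[4] @@,,,,
,@,,@,
,@,,@,
@@,,@,
@@,,,@
[5] ,,@,,,
,@@,,@
,@@@@,
,,@,@,
,,@,,,
[6] ,,@@,,
@,,,@,
@,,,@@
,,,,@,
,@@,,,
[7] ,,@@,,
@@,,@,
@,,@@,
@@,@@,
,@@,,,
[8] @,,@,,
@@,,@,
,,,,,,
@,,,@,
@,,,@,
[9] @,,@@,
@@,,,@
@@,,,,
,,,,,,
@@,@@,
[10] ,,,@,,
,,@,@,
,@,,,@
,,@,,@
@@@@@,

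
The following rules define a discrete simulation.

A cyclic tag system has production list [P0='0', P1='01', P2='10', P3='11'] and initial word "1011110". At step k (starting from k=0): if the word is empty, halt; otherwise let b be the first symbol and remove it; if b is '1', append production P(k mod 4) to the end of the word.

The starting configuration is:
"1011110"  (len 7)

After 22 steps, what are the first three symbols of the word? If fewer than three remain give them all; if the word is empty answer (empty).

gen 0: "1011110"  (len 7)
gen 1: "0111100"  (len 7)
gen 2: "111100"  (len 6)
gen 3: "1110010"  (len 7)
gen 4: "11001011"  (len 8)
gen 5: "10010110"  (len 8)
gen 6: "001011001"  (len 9)
gen 7: "01011001"  (len 8)
gen 8: "1011001"  (len 7)
gen 9: "0110010"  (len 7)
gen 10: "110010"  (len 6)
gen 11: "1001010"  (len 7)
gen 12: "00101011"  (len 8)
gen 13: "0101011"  (len 7)
gen 14: "101011"  (len 6)
gen 15: "0101110"  (len 7)
gen 16: "101110"  (len 6)
gen 17: "011100"  (len 6)
gen 18: "11100"  (len 5)
gen 19: "110010"  (len 6)
gen 20: "1001011"  (len 7)
gen 21: "0010110"  (len 7)
gen 22: "010110"  (len 6)

010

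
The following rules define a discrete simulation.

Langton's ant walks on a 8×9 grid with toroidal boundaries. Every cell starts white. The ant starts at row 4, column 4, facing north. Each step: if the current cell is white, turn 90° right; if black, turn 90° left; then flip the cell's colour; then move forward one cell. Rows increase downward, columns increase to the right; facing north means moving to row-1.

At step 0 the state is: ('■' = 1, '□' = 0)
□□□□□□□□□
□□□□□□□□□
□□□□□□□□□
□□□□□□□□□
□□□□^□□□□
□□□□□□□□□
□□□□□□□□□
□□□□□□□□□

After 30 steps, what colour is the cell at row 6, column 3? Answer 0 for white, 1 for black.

0

0) □□□□□□□□□
□□□□□□□□□
□□□□□□□□□
□□□□□□□□□
□□□□^□□□□
□□□□□□□□□
□□□□□□□□□
□□□□□□□□□
1) □□□□□□□□□
□□□□□□□□□
□□□□□□□□□
□□□□□□□□□
□□□□■>□□□
□□□□□□□□□
□□□□□□□□□
□□□□□□□□□
2) □□□□□□□□□
□□□□□□□□□
□□□□□□□□□
□□□□□□□□□
□□□□■■□□□
□□□□□v□□□
□□□□□□□□□
□□□□□□□□□
3) □□□□□□□□□
□□□□□□□□□
□□□□□□□□□
□□□□□□□□□
□□□□■■□□□
□□□□<■□□□
□□□□□□□□□
□□□□□□□□□
4) □□□□□□□□□
□□□□□□□□□
□□□□□□□□□
□□□□□□□□□
□□□□^■□□□
□□□□■■□□□
□□□□□□□□□
□□□□□□□□□
5) □□□□□□□□□
□□□□□□□□□
□□□□□□□□□
□□□□□□□□□
□□□<□■□□□
□□□□■■□□□
□□□□□□□□□
□□□□□□□□□
6) □□□□□□□□□
□□□□□□□□□
□□□□□□□□□
□□□^□□□□□
□□□■□■□□□
□□□□■■□□□
□□□□□□□□□
□□□□□□□□□
7) □□□□□□□□□
□□□□□□□□□
□□□□□□□□□
□□□■>□□□□
□□□■□■□□□
□□□□■■□□□
□□□□□□□□□
□□□□□□□□□
8) □□□□□□□□□
□□□□□□□□□
□□□□□□□□□
□□□■■□□□□
□□□■v■□□□
□□□□■■□□□
□□□□□□□□□
□□□□□□□□□
9) □□□□□□□□□
□□□□□□□□□
□□□□□□□□□
□□□■■□□□□
□□□<■■□□□
□□□□■■□□□
□□□□□□□□□
□□□□□□□□□
10) □□□□□□□□□
□□□□□□□□□
□□□□□□□□□
□□□■■□□□□
□□□□■■□□□
□□□v■■□□□
□□□□□□□□□
□□□□□□□□□
11) □□□□□□□□□
□□□□□□□□□
□□□□□□□□□
□□□■■□□□□
□□□□■■□□□
□□<■■■□□□
□□□□□□□□□
□□□□□□□□□
12) □□□□□□□□□
□□□□□□□□□
□□□□□□□□□
□□□■■□□□□
□□^□■■□□□
□□■■■■□□□
□□□□□□□□□
□□□□□□□□□
13) □□□□□□□□□
□□□□□□□□□
□□□□□□□□□
□□□■■□□□□
□□■>■■□□□
□□■■■■□□□
□□□□□□□□□
□□□□□□□□□
14) □□□□□□□□□
□□□□□□□□□
□□□□□□□□□
□□□■■□□□□
□□■■■■□□□
□□■v■■□□□
□□□□□□□□□
□□□□□□□□□
15) □□□□□□□□□
□□□□□□□□□
□□□□□□□□□
□□□■■□□□□
□□■■■■□□□
□□■□>■□□□
□□□□□□□□□
□□□□□□□□□
16) □□□□□□□□□
□□□□□□□□□
□□□□□□□□□
□□□■■□□□□
□□■■^■□□□
□□■□□■□□□
□□□□□□□□□
□□□□□□□□□
17) □□□□□□□□□
□□□□□□□□□
□□□□□□□□□
□□□■■□□□□
□□■<□■□□□
□□■□□■□□□
□□□□□□□□□
□□□□□□□□□
18) □□□□□□□□□
□□□□□□□□□
□□□□□□□□□
□□□■■□□□□
□□■□□■□□□
□□■v□■□□□
□□□□□□□□□
□□□□□□□□□
19) □□□□□□□□□
□□□□□□□□□
□□□□□□□□□
□□□■■□□□□
□□■□□■□□□
□□<■□■□□□
□□□□□□□□□
□□□□□□□□□
20) □□□□□□□□□
□□□□□□□□□
□□□□□□□□□
□□□■■□□□□
□□■□□■□□□
□□□■□■□□□
□□v□□□□□□
□□□□□□□□□
21) □□□□□□□□□
□□□□□□□□□
□□□□□□□□□
□□□■■□□□□
□□■□□■□□□
□□□■□■□□□
□<■□□□□□□
□□□□□□□□□
22) □□□□□□□□□
□□□□□□□□□
□□□□□□□□□
□□□■■□□□□
□□■□□■□□□
□^□■□■□□□
□■■□□□□□□
□□□□□□□□□
23) □□□□□□□□□
□□□□□□□□□
□□□□□□□□□
□□□■■□□□□
□□■□□■□□□
□■>■□■□□□
□■■□□□□□□
□□□□□□□□□
24) □□□□□□□□□
□□□□□□□□□
□□□□□□□□□
□□□■■□□□□
□□■□□■□□□
□■■■□■□□□
□■v□□□□□□
□□□□□□□□□
25) □□□□□□□□□
□□□□□□□□□
□□□□□□□□□
□□□■■□□□□
□□■□□■□□□
□■■■□■□□□
□■□>□□□□□
□□□□□□□□□
26) □□□□□□□□□
□□□□□□□□□
□□□□□□□□□
□□□■■□□□□
□□■□□■□□□
□■■■□■□□□
□■□■□□□□□
□□□v□□□□□
27) □□□□□□□□□
□□□□□□□□□
□□□□□□□□□
□□□■■□□□□
□□■□□■□□□
□■■■□■□□□
□■□■□□□□□
□□<■□□□□□
28) □□□□□□□□□
□□□□□□□□□
□□□□□□□□□
□□□■■□□□□
□□■□□■□□□
□■■■□■□□□
□■^■□□□□□
□□■■□□□□□
29) □□□□□□□□□
□□□□□□□□□
□□□□□□□□□
□□□■■□□□□
□□■□□■□□□
□■■■□■□□□
□■■>□□□□□
□□■■□□□□□
30) □□□□□□□□□
□□□□□□□□□
□□□□□□□□□
□□□■■□□□□
□□■□□■□□□
□■■^□■□□□
□■■□□□□□□
□□■■□□□□□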